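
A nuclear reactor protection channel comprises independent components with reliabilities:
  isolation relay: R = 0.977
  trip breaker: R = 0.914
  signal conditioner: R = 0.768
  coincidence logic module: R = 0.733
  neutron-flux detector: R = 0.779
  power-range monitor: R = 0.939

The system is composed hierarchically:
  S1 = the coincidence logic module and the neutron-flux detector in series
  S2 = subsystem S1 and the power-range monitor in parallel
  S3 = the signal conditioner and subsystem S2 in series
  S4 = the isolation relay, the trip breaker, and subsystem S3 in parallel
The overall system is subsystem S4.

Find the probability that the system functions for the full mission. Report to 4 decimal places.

Series (coincidence logic module and neutron-flux detector): 0.733000 × 0.779000 = 0.571007
Parallel ([0.571007] and power-range monitor): 1 − (1 − 0.571007)(1 − 0.939000) = 0.973831
Series (signal conditioner and [0.973831]): 0.768000 × 0.973831 = 0.747902
Parallel (isolation relay, trip breaker, and [0.747902]): 1 − (1 − 0.977000)(1 − 0.914000)(1 − 0.747902) = 0.9995

0.9995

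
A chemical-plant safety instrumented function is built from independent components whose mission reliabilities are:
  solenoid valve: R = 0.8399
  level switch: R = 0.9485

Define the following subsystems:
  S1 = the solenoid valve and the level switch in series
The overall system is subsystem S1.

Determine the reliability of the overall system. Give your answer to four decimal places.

0.7966

Series (solenoid valve and level switch): 0.839900 × 0.948500 = 0.7966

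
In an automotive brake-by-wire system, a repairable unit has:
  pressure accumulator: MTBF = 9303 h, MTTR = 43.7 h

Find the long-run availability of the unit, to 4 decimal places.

A(pressure accumulator) = MTBF/(MTBF+MTTR) = 9303/(9303+43.7) = 0.9953

0.9953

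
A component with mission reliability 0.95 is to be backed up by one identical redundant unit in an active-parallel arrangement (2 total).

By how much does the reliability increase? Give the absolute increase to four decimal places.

R_before = 0.95
R_after = 1 − (1 − 0.95)^2 = 0.9975
ΔR = 0.9975 − 0.95 = 0.0475

0.0475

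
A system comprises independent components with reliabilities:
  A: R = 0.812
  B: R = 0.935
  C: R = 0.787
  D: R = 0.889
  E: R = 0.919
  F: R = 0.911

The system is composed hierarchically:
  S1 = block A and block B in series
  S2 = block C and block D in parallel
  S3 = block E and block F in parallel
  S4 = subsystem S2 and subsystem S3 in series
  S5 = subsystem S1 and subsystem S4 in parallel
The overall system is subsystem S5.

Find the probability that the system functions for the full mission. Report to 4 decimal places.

Series (A and B): 0.812000 × 0.935000 = 0.759220
Parallel (C and D): 1 − (1 − 0.787000)(1 − 0.889000) = 0.976357
Parallel (E and F): 1 − (1 − 0.919000)(1 − 0.911000) = 0.992791
Series ([0.976357] and [0.992791]): 0.976357 × 0.992791 = 0.969318
Parallel ([0.759220] and [0.969318]): 1 − (1 − 0.759220)(1 − 0.969318) = 0.9926

0.9926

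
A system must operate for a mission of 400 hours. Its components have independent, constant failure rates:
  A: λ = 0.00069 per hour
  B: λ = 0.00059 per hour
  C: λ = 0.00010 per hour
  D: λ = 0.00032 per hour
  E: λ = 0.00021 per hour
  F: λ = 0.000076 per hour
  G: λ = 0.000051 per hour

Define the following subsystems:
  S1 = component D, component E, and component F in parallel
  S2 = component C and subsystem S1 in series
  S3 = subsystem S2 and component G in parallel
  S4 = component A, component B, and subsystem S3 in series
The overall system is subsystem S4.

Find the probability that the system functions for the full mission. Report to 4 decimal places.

0.5988

R(A) = exp(−0.00069 × 400) = 0.758813
R(B) = exp(−0.00059 × 400) = 0.789781
R(C) = exp(−0.00010 × 400) = 0.960789
R(D) = exp(−0.00032 × 400) = 0.879853
R(E) = exp(−0.00021 × 400) = 0.919431
R(F) = exp(−0.000076 × 400) = 0.970057
R(G) = exp(−0.000051 × 400) = 0.979807
Parallel (D, E, and F): 1 − (1 − 0.879853)(1 − 0.919431)(1 − 0.970057) = 0.999710
Series (C and [0.999710]): 0.960789 × 0.999710 = 0.960510
Parallel ([0.960510] and G): 1 − (1 − 0.960510)(1 − 0.979807) = 0.999203
Series (A, B, and [0.999203]): 0.758813 × 0.789781 × 0.999203 = 0.5988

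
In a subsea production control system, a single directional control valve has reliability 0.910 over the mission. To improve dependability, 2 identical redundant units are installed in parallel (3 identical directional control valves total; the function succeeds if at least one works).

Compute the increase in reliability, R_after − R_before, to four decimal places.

R_before = 0.910
R_after = 1 − (1 − 0.910)^3 = 0.9993
ΔR = 0.9993 − 0.910 = 0.0893

0.0893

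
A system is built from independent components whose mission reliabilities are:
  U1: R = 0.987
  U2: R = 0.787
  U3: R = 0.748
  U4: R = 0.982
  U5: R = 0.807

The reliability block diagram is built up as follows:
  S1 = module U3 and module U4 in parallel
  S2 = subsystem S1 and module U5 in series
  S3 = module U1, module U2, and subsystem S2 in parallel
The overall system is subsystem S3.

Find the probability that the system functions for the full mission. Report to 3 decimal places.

Parallel (U3 and U4): 1 − (1 − 0.74800)(1 − 0.98200) = 0.99546
Series ([0.99546] and U5): 0.99546 × 0.80700 = 0.80334
Parallel (U1, U2, and [0.80334]): 1 − (1 − 0.98700)(1 − 0.78700)(1 − 0.80334) = 0.999

0.999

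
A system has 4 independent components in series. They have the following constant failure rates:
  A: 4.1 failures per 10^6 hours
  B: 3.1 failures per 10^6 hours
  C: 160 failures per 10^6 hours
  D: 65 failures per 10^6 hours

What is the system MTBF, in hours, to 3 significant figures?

Series of exponential components: λ_sys = Σ λ_i
λ_sys = 0.0000041 + 0.0000031 + 0.00016 + 0.000065 = 2.3220e-04 /h
MTBF = 1 / λ_sys = 4310 h

4310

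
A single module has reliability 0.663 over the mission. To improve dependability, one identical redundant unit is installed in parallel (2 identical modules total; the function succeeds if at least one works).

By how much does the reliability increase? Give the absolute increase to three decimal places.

R_before = 0.663
R_after = 1 − (1 − 0.663)^2 = 0.886
ΔR = 0.886 − 0.663 = 0.223

0.223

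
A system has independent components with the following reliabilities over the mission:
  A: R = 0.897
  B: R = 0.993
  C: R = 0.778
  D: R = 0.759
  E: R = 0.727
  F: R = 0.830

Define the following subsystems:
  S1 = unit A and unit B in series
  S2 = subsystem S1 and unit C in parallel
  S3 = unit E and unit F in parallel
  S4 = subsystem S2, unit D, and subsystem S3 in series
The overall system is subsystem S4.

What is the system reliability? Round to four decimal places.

0.7062

Series (A and B): 0.897000 × 0.993000 = 0.890721
Parallel ([0.890721] and C): 1 − (1 − 0.890721)(1 − 0.778000) = 0.975740
Parallel (E and F): 1 − (1 − 0.727000)(1 − 0.830000) = 0.953590
Series ([0.975740], D, and [0.953590]): 0.975740 × 0.759000 × 0.953590 = 0.7062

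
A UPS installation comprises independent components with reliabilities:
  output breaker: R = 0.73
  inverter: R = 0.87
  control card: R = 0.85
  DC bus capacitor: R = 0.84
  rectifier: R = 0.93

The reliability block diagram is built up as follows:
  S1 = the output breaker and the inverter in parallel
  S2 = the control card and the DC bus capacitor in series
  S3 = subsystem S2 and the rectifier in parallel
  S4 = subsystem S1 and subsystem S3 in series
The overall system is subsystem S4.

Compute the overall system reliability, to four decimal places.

Parallel (output breaker and inverter): 1 − (1 − 0.730000)(1 − 0.870000) = 0.964900
Series (control card and DC bus capacitor): 0.850000 × 0.840000 = 0.714000
Parallel ([0.714000] and rectifier): 1 − (1 − 0.714000)(1 − 0.930000) = 0.979980
Series ([0.964900] and [0.979980]): 0.964900 × 0.979980 = 0.9456

0.9456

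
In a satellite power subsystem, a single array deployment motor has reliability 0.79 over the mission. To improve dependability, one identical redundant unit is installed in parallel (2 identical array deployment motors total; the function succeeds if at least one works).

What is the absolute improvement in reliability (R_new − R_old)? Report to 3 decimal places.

R_before = 0.79
R_after = 1 − (1 − 0.79)^2 = 0.956
ΔR = 0.956 − 0.79 = 0.166

0.166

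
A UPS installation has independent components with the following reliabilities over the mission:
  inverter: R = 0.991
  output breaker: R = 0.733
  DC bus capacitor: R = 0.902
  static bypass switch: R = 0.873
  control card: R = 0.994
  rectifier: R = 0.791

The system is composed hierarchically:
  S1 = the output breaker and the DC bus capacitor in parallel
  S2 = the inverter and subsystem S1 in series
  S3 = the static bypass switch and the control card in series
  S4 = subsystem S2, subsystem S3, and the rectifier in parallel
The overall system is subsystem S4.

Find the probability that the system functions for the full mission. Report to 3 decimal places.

0.999

Parallel (output breaker and DC bus capacitor): 1 − (1 − 0.73300)(1 − 0.90200) = 0.97383
Series (inverter and [0.97383]): 0.99100 × 0.97383 = 0.96507
Series (static bypass switch and control card): 0.87300 × 0.99400 = 0.86776
Parallel ([0.96507], [0.86776], and rectifier): 1 − (1 − 0.96507)(1 − 0.86776)(1 − 0.79100) = 0.999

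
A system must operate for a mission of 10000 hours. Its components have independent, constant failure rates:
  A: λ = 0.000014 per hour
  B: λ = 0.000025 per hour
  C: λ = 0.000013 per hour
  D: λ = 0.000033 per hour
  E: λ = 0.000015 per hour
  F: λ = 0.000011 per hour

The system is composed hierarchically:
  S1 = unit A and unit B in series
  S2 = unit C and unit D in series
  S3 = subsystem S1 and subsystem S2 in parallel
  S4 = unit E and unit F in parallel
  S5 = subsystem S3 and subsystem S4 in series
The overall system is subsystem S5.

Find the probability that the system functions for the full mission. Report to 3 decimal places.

R(A) = exp(−0.000014 × 10000) = 0.86936
R(B) = exp(−0.000025 × 10000) = 0.77880
R(C) = exp(−0.000013 × 10000) = 0.87810
R(D) = exp(−0.000033 × 10000) = 0.71892
R(E) = exp(−0.000015 × 10000) = 0.86071
R(F) = exp(−0.000011 × 10000) = 0.89583
Series (A and B): 0.86936 × 0.77880 = 0.67706
Series (C and D): 0.87810 × 0.71892 = 0.63128
Parallel ([0.67706] and [0.63128]): 1 − (1 − 0.67706)(1 − 0.63128) = 0.88093
Parallel (E and F): 1 − (1 − 0.86071)(1 − 0.89583) = 0.98549
Series ([0.88093] and [0.98549]): 0.88093 × 0.98549 = 0.868

0.868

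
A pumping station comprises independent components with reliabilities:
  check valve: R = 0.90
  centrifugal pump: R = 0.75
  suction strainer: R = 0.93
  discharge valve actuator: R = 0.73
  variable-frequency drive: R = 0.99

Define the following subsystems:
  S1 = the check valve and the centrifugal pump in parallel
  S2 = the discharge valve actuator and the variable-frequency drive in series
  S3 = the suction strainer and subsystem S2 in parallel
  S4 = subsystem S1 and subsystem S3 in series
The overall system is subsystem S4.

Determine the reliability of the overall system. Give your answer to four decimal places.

0.9561

Parallel (check valve and centrifugal pump): 1 − (1 − 0.900000)(1 − 0.750000) = 0.975000
Series (discharge valve actuator and variable-frequency drive): 0.730000 × 0.990000 = 0.722700
Parallel (suction strainer and [0.722700]): 1 − (1 − 0.930000)(1 − 0.722700) = 0.980589
Series ([0.975000] and [0.980589]): 0.975000 × 0.980589 = 0.9561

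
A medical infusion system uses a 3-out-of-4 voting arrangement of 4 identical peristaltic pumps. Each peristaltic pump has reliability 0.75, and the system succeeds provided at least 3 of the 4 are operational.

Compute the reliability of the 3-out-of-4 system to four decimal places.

R = Σ_{i=3}^{4} C(4,i) p^i (1−p)^{4−i} with p = 0.75
C(4,3)·0.75^3·0.25^1 = 0.421875
C(4,4)·0.75^4·0.25^0 = 0.316406
Sum = 0.7383

0.7383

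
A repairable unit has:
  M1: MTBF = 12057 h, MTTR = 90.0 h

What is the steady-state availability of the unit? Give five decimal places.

0.99259

A(M1) = MTBF/(MTBF+MTTR) = 12057/(12057+90.0) = 0.99259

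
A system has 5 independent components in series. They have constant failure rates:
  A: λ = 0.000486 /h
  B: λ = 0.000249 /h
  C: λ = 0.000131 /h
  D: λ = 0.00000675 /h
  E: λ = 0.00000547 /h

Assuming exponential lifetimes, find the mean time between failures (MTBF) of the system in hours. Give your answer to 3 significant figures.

Series of exponential components: λ_sys = Σ λ_i
λ_sys = 0.000486 + 0.000249 + 0.000131 + 0.00000675 + 0.00000547 = 8.7822e-04 /h
MTBF = 1 / λ_sys = 1140 h

1140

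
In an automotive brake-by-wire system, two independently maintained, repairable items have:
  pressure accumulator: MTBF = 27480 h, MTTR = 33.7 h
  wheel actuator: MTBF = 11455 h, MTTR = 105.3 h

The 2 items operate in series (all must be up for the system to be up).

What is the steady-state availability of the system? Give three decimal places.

A(pressure accumulator) = MTBF/(MTBF+MTTR) = 27480/(27480+33.7) = 0.998775
A(wheel actuator) = MTBF/(MTBF+MTTR) = 11455/(11455+105.3) = 0.990891
Series availability: 0.998775 × 0.990891 = 0.990

0.990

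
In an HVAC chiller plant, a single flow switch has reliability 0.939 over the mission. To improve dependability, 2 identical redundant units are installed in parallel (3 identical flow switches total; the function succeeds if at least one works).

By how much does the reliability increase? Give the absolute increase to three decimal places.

0.061

R_before = 0.939
R_after = 1 − (1 − 0.939)^3 = 1.000
ΔR = 1.000 − 0.939 = 0.061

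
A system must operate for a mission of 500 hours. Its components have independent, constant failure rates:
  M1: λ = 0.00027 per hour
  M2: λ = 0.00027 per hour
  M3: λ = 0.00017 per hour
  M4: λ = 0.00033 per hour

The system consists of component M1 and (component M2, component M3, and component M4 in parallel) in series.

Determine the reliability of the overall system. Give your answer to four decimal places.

R(M1) = exp(−0.00027 × 500) = 0.873716
R(M2) = exp(−0.00027 × 500) = 0.873716
R(M3) = exp(−0.00017 × 500) = 0.918512
R(M4) = exp(−0.00033 × 500) = 0.847894
Parallel (M2, M3, and M4): 1 − (1 − 0.873716)(1 − 0.918512)(1 − 0.847894) = 0.998435
Series (M1 and [0.998435]): 0.873716 × 0.998435 = 0.8723

0.8723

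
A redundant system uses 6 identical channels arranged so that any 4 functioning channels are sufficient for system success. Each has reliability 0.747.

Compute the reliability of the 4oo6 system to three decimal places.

0.826

R = Σ_{i=4}^{6} C(6,i) p^i (1−p)^{6−i} with p = 0.747
C(6,4)·0.747^4·0.253^2 = 0.29896
C(6,5)·0.747^5·0.253^1 = 0.35308
C(6,6)·0.747^6·0.253^0 = 0.17375
Sum = 0.826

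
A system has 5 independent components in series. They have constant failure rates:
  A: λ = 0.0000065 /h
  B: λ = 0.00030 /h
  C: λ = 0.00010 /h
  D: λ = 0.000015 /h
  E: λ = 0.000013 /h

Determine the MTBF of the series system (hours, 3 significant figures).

2300

Series of exponential components: λ_sys = Σ λ_i
λ_sys = 0.0000065 + 0.00030 + 0.00010 + 0.000015 + 0.000013 = 4.3450e-04 /h
MTBF = 1 / λ_sys = 2300 h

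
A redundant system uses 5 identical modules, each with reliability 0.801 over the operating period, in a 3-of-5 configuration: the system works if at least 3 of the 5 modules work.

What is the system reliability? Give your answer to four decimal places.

R = Σ_{i=3}^{5} C(5,i) p^i (1−p)^{5−i} with p = 0.801
C(5,3)·0.801^3·0.199^2 = 0.203518
C(5,4)·0.801^4·0.199^1 = 0.409594
C(5,5)·0.801^5·0.199^0 = 0.329733
Sum = 0.9428

0.9428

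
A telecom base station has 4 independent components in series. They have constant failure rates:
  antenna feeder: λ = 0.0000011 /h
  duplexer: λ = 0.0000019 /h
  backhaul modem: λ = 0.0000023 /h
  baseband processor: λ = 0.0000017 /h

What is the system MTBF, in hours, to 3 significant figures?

Series of exponential components: λ_sys = Σ λ_i
λ_sys = 0.0000011 + 0.0000019 + 0.0000023 + 0.0000017 = 7.0000e-06 /h
MTBF = 1 / λ_sys = 143000 h

143000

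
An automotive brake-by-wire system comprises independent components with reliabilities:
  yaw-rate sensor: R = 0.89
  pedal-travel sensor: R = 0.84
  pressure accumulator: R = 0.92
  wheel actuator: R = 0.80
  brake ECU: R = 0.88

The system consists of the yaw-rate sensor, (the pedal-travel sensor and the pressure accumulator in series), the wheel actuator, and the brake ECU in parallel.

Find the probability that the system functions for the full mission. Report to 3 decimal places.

Series (pedal-travel sensor and pressure accumulator): 0.84000 × 0.92000 = 0.77280
Parallel (yaw-rate sensor, [0.77280], wheel actuator, and brake ECU): 1 − (1 − 0.89000)(1 − 0.77280)(1 − 0.80000)(1 − 0.88000) = 0.999

0.999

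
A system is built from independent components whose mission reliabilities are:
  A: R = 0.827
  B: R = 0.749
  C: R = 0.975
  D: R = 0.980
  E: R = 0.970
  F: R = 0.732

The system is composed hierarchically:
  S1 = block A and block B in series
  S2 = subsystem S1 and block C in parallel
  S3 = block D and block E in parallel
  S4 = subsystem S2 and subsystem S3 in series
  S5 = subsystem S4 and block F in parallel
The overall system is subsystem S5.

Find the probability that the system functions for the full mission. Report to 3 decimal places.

0.997

Series (A and B): 0.82700 × 0.74900 = 0.61942
Parallel ([0.61942] and C): 1 − (1 − 0.61942)(1 − 0.97500) = 0.99049
Parallel (D and E): 1 − (1 − 0.98000)(1 − 0.97000) = 0.99940
Series ([0.99049] and [0.99940]): 0.99049 × 0.99940 = 0.98990
Parallel ([0.98990] and F): 1 − (1 − 0.98990)(1 − 0.73200) = 0.997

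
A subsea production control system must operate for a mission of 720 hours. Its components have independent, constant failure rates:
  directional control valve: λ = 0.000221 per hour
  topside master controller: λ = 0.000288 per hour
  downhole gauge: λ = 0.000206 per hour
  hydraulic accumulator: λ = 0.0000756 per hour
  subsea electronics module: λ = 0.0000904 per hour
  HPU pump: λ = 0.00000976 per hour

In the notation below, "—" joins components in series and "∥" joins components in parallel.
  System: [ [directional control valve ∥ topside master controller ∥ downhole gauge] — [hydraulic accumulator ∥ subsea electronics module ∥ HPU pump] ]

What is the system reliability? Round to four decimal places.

R(directional control valve) = exp(−0.000221 × 720) = 0.852894
R(topside master controller) = exp(−0.000288 × 720) = 0.812727
R(downhole gauge) = exp(−0.000206 × 720) = 0.862155
R(hydraulic accumulator) = exp(−0.0000756 × 720) = 0.947023
R(subsea electronics module) = exp(−0.0000904 × 720) = 0.936985
R(HPU pump) = exp(−0.00000976 × 720) = 0.992997
Parallel (directional control valve, topside master controller, and downhole gauge): 1 − (1 − 0.852894)(1 − 0.812727)(1 − 0.862155) = 0.996203
Parallel (hydraulic accumulator, subsea electronics module, and HPU pump): 1 − (1 − 0.947023)(1 − 0.936985)(1 − 0.992997) = 0.999977
Series ([0.996203] and [0.999977]): 0.996203 × 0.999977 = 0.9962

0.9962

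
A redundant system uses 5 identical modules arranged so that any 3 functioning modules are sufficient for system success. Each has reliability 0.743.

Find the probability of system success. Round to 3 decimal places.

R = Σ_{i=3}^{5} C(5,i) p^i (1−p)^{5−i} with p = 0.743
C(5,3)·0.743^3·0.257^2 = 0.27091
C(5,4)·0.743^4·0.257^1 = 0.39161
C(5,5)·0.743^5·0.257^0 = 0.22644
Sum = 0.889

0.889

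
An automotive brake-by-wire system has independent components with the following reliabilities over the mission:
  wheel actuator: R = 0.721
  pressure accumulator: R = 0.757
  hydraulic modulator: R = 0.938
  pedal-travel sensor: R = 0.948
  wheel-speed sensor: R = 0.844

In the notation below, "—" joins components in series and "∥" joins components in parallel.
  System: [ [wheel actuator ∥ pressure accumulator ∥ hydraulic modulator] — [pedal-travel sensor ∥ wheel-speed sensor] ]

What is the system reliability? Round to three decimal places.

0.988

Parallel (wheel actuator, pressure accumulator, and hydraulic modulator): 1 − (1 − 0.72100)(1 − 0.75700)(1 − 0.93800) = 0.99580
Parallel (pedal-travel sensor and wheel-speed sensor): 1 − (1 − 0.94800)(1 − 0.84400) = 0.99189
Series ([0.99580] and [0.99189]): 0.99580 × 0.99189 = 0.988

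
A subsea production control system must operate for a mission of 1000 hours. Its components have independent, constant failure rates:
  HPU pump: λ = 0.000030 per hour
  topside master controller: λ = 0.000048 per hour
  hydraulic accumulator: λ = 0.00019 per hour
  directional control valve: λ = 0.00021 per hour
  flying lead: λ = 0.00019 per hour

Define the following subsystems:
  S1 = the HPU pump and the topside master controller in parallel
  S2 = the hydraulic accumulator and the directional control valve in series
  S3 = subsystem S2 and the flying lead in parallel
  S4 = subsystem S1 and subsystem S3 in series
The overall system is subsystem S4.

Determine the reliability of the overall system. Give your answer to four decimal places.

0.9416

R(HPU pump) = exp(−0.000030 × 1000) = 0.970446
R(topside master controller) = exp(−0.000048 × 1000) = 0.953134
R(hydraulic accumulator) = exp(−0.00019 × 1000) = 0.826959
R(directional control valve) = exp(−0.00021 × 1000) = 0.810584
R(flying lead) = exp(−0.00019 × 1000) = 0.826959
Parallel (HPU pump and topside master controller): 1 − (1 − 0.970446)(1 − 0.953134) = 0.998615
Series (hydraulic accumulator and directional control valve): 0.826959 × 0.810584 = 0.670320
Parallel ([0.670320] and flying lead): 1 − (1 − 0.670320)(1 − 0.826959) = 0.942952
Series ([0.998615] and [0.942952]): 0.998615 × 0.942952 = 0.9416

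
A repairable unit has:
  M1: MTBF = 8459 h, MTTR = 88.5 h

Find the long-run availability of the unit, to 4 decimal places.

0.9896

A(M1) = MTBF/(MTBF+MTTR) = 8459/(8459+88.5) = 0.9896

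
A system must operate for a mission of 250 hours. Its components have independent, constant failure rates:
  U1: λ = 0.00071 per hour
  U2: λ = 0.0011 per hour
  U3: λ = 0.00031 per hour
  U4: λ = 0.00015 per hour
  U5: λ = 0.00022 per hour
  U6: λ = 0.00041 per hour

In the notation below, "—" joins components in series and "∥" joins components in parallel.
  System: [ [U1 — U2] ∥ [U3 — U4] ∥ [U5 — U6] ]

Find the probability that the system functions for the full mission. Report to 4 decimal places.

R(U1) = exp(−0.00071 × 250) = 0.837361
R(U2) = exp(−0.0011 × 250) = 0.759572
R(U3) = exp(−0.00031 × 250) = 0.925427
R(U4) = exp(−0.00015 × 250) = 0.963194
R(U5) = exp(−0.00022 × 250) = 0.946485
R(U6) = exp(−0.00041 × 250) = 0.902578
Series (U1 and U2): 0.837361 × 0.759572 = 0.636036
Series (U3 and U4): 0.925427 × 0.963194 = 0.891366
Series (U5 and U6): 0.946485 × 0.902578 = 0.854277
Parallel ([0.636036], [0.891366], and [0.854277]): 1 − (1 − 0.636036)(1 − 0.891366)(1 − 0.854277) = 0.9942

0.9942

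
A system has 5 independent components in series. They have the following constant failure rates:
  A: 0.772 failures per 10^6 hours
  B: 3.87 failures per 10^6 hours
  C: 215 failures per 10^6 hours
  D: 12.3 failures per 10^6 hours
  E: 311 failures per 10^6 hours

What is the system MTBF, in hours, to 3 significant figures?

Series of exponential components: λ_sys = Σ λ_i
λ_sys = 0.000000772 + 0.00000387 + 0.000215 + 0.0000123 + 0.000311 = 5.4294e-04 /h
MTBF = 1 / λ_sys = 1840 h

1840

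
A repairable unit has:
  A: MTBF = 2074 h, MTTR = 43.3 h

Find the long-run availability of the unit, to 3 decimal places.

A(A) = MTBF/(MTBF+MTTR) = 2074/(2074+43.3) = 0.980

0.980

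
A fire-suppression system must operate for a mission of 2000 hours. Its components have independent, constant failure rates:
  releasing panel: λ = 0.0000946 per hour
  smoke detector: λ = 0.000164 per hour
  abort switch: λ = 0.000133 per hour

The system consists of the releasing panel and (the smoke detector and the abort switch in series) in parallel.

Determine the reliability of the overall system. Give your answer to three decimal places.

R(releasing panel) = exp(−0.0000946 × 2000) = 0.82762
R(smoke detector) = exp(−0.000164 × 2000) = 0.72036
R(abort switch) = exp(−0.000133 × 2000) = 0.76644
Series (smoke detector and abort switch): 0.72036 × 0.76644 = 0.55211
Parallel (releasing panel and [0.55211]): 1 − (1 − 0.82762)(1 − 0.55211) = 0.923

0.923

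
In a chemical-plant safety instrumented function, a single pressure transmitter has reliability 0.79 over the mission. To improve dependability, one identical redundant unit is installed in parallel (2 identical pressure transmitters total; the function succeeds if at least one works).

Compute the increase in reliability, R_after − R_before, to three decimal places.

0.166

R_before = 0.79
R_after = 1 − (1 − 0.79)^2 = 0.956
ΔR = 0.956 − 0.79 = 0.166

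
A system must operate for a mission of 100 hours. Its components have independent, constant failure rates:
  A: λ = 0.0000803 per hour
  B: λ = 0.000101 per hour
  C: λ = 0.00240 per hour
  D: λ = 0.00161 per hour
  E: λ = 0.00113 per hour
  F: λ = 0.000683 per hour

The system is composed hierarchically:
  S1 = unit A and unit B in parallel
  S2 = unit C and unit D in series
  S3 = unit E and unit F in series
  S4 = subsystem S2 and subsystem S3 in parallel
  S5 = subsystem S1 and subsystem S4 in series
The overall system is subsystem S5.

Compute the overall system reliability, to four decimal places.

0.9451

R(A) = exp(−0.0000803 × 100) = 0.992002
R(B) = exp(−0.000101 × 100) = 0.989951
R(C) = exp(−0.00240 × 100) = 0.786628
R(D) = exp(−0.00161 × 100) = 0.851292
R(E) = exp(−0.00113 × 100) = 0.893151
R(F) = exp(−0.000683 × 100) = 0.933980
Parallel (A and B): 1 − (1 − 0.992002)(1 − 0.989951) = 0.999920
Series (C and D): 0.786628 × 0.851292 = 0.669650
Series (E and F): 0.893151 × 0.933980 = 0.834185
Parallel ([0.669650] and [0.834185]): 1 − (1 − 0.669650)(1 − 0.834185) = 0.945223
Series ([0.999920] and [0.945223]): 0.999920 × 0.945223 = 0.9451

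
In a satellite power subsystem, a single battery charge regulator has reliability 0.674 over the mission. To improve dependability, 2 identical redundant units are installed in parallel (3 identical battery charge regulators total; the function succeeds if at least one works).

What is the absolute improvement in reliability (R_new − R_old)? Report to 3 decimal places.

0.291

R_before = 0.674
R_after = 1 − (1 − 0.674)^3 = 0.965
ΔR = 0.965 − 0.674 = 0.291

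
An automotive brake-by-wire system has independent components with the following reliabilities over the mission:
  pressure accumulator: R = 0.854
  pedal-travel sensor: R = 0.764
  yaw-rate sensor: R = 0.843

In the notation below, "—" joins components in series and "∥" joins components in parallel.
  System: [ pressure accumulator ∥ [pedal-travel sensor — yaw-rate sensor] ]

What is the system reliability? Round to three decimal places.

0.948

Series (pedal-travel sensor and yaw-rate sensor): 0.76400 × 0.84300 = 0.64405
Parallel (pressure accumulator and [0.64405]): 1 − (1 − 0.85400)(1 − 0.64405) = 0.948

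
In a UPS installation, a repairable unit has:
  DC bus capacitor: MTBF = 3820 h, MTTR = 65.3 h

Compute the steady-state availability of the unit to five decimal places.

A(DC bus capacitor) = MTBF/(MTBF+MTTR) = 3820/(3820+65.3) = 0.98319

0.98319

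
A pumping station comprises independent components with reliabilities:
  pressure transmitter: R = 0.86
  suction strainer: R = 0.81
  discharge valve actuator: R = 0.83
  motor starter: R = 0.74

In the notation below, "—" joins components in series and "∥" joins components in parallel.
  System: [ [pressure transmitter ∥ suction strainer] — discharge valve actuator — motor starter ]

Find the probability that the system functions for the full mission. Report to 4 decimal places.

0.5979

Parallel (pressure transmitter and suction strainer): 1 − (1 − 0.860000)(1 − 0.810000) = 0.973400
Series ([0.973400], discharge valve actuator, and motor starter): 0.973400 × 0.830000 × 0.740000 = 0.5979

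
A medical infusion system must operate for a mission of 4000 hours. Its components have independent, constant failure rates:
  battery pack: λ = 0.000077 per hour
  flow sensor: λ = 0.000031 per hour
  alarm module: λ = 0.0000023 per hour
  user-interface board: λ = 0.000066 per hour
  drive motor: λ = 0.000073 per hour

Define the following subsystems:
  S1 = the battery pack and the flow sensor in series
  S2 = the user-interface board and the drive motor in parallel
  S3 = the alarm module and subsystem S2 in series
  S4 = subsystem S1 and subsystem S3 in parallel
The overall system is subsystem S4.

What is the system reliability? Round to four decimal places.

R(battery pack) = exp(−0.000077 × 4000) = 0.734915
R(flow sensor) = exp(−0.000031 × 4000) = 0.883380
R(alarm module) = exp(−0.0000023 × 4000) = 0.990842
R(user-interface board) = exp(−0.000066 × 4000) = 0.767974
R(drive motor) = exp(−0.000073 × 4000) = 0.746769
Series (battery pack and flow sensor): 0.734915 × 0.883380 = 0.649209
Parallel (user-interface board and drive motor): 1 − (1 − 0.767974)(1 − 0.746769) = 0.941244
Series (alarm module and [0.941244]): 0.990842 × 0.941244 = 0.932624
Parallel ([0.649209] and [0.932624]): 1 − (1 − 0.649209)(1 − 0.932624) = 0.9764

0.9764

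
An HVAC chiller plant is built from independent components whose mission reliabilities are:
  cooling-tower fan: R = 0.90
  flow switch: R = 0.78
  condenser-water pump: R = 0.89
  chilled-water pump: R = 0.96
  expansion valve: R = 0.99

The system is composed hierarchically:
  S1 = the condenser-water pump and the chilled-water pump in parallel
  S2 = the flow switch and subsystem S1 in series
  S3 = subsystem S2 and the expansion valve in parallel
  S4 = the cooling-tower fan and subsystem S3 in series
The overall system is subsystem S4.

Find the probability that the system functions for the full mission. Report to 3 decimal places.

0.898

Parallel (condenser-water pump and chilled-water pump): 1 − (1 − 0.89000)(1 − 0.96000) = 0.99560
Series (flow switch and [0.99560]): 0.78000 × 0.99560 = 0.77657
Parallel ([0.77657] and expansion valve): 1 − (1 − 0.77657)(1 − 0.99000) = 0.99777
Series (cooling-tower fan and [0.99777]): 0.90000 × 0.99777 = 0.898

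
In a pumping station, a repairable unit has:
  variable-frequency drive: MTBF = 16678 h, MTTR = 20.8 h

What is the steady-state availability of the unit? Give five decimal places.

A(variable-frequency drive) = MTBF/(MTBF+MTTR) = 16678/(16678+20.8) = 0.99875

0.99875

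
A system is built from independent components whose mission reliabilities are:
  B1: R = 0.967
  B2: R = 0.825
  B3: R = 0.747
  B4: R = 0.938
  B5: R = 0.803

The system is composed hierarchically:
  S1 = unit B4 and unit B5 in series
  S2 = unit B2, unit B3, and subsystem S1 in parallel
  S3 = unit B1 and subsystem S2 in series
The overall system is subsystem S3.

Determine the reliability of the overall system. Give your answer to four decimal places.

0.9564

Series (B4 and B5): 0.938000 × 0.803000 = 0.753214
Parallel (B2, B3, and [0.753214]): 1 − (1 − 0.825000)(1 − 0.747000)(1 − 0.753214) = 0.989074
Series (B1 and [0.989074]): 0.967000 × 0.989074 = 0.9564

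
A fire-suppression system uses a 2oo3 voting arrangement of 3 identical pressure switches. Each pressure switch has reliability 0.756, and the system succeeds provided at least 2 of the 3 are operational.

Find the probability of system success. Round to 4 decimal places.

0.8504

R = Σ_{i=2}^{3} C(3,i) p^i (1−p)^{3−i} with p = 0.756
C(3,2)·0.756^2·0.244^1 = 0.418364
C(3,3)·0.756^3·0.244^0 = 0.432081
Sum = 0.8504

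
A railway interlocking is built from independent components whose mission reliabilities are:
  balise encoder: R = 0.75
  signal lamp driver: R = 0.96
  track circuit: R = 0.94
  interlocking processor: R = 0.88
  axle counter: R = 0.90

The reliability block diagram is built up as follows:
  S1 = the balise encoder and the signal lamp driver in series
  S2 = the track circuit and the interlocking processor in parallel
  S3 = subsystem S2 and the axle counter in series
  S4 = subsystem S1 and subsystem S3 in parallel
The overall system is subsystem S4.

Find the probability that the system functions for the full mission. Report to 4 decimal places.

0.9702

Series (balise encoder and signal lamp driver): 0.750000 × 0.960000 = 0.720000
Parallel (track circuit and interlocking processor): 1 − (1 − 0.940000)(1 − 0.880000) = 0.992800
Series ([0.992800] and axle counter): 0.992800 × 0.900000 = 0.893520
Parallel ([0.720000] and [0.893520]): 1 − (1 − 0.720000)(1 − 0.893520) = 0.9702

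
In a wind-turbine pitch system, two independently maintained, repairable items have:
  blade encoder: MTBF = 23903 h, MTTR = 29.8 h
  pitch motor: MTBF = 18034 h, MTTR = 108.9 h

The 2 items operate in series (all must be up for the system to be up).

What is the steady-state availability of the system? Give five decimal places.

0.99276

A(blade encoder) = MTBF/(MTBF+MTTR) = 23903/(23903+29.8) = 0.998755
A(pitch motor) = MTBF/(MTBF+MTTR) = 18034/(18034+108.9) = 0.993998
Series availability: 0.998755 × 0.993998 = 0.99276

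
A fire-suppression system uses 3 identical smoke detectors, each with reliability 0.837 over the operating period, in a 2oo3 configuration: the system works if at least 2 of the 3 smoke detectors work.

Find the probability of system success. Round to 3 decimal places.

R = Σ_{i=2}^{3} C(3,i) p^i (1−p)^{3−i} with p = 0.837
C(3,2)·0.837^2·0.163^1 = 0.34258
C(3,3)·0.837^3·0.163^0 = 0.58638
Sum = 0.929

0.929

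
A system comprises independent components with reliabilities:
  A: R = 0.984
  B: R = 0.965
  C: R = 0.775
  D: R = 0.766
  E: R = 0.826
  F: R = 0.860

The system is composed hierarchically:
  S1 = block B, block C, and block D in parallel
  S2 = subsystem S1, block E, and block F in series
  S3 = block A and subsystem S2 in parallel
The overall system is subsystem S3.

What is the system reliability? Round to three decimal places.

Parallel (B, C, and D): 1 − (1 − 0.96500)(1 − 0.77500)(1 − 0.76600) = 0.99816
Series ([0.99816], E, and F): 0.99816 × 0.82600 × 0.86000 = 0.70905
Parallel (A and [0.70905]): 1 − (1 − 0.98400)(1 − 0.70905) = 0.995

0.995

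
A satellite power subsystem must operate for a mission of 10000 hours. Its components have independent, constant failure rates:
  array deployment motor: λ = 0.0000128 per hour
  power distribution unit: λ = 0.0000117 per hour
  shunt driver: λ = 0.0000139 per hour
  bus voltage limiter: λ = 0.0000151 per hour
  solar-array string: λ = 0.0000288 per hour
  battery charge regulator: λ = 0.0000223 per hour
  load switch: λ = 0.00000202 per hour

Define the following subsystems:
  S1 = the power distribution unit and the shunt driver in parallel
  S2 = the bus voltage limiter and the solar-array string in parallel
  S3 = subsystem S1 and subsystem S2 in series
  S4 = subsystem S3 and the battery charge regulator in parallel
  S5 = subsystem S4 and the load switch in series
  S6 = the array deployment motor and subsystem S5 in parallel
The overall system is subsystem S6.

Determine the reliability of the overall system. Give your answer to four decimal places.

R(array deployment motor) = exp(−0.0000128 × 10000) = 0.879853
R(power distribution unit) = exp(−0.0000117 × 10000) = 0.889585
R(shunt driver) = exp(−0.0000139 × 10000) = 0.870228
R(bus voltage limiter) = exp(−0.0000151 × 10000) = 0.859848
R(solar-array string) = exp(−0.0000288 × 10000) = 0.749762
R(battery charge regulator) = exp(−0.0000223 × 10000) = 0.800115
R(load switch) = exp(−0.00000202 × 10000) = 0.980003
Parallel (power distribution unit and shunt driver): 1 − (1 − 0.889585)(1 − 0.870228) = 0.985671
Parallel (bus voltage limiter and solar-array string): 1 − (1 − 0.859848)(1 − 0.749762) = 0.964929
Series ([0.985671] and [0.964929]): 0.985671 × 0.964929 = 0.951103
Parallel ([0.951103] and battery charge regulator): 1 − (1 − 0.951103)(1 − 0.800115) = 0.990226
Series ([0.990226] and load switch): 0.990226 × 0.980003 = 0.970424
Parallel (array deployment motor and [0.970424]): 1 − (1 − 0.879853)(1 − 0.970424) = 0.9964

0.9964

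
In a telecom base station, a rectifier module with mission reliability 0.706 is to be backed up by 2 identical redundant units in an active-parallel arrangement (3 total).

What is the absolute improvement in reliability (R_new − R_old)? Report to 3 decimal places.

R_before = 0.706
R_after = 1 − (1 − 0.706)^3 = 0.975
ΔR = 0.975 − 0.706 = 0.269

0.269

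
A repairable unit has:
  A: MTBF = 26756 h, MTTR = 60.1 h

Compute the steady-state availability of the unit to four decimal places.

0.9978

A(A) = MTBF/(MTBF+MTTR) = 26756/(26756+60.1) = 0.9978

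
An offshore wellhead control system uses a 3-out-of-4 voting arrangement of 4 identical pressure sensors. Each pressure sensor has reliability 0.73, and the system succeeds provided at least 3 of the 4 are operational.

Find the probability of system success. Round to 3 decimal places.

R = Σ_{i=3}^{4} C(4,i) p^i (1−p)^{4−i} with p = 0.73
C(4,3)·0.73^3·0.27^1 = 0.42014
C(4,4)·0.73^4·0.27^0 = 0.28398
Sum = 0.704

0.704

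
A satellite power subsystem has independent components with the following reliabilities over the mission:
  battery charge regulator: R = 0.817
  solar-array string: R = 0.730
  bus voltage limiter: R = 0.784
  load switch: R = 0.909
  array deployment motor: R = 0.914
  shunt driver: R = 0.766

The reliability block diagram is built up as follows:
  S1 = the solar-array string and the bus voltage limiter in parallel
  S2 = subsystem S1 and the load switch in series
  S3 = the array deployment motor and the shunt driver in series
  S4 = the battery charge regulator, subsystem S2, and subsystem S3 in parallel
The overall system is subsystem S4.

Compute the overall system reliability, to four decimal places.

Parallel (solar-array string and bus voltage limiter): 1 − (1 − 0.730000)(1 − 0.784000) = 0.941680
Series ([0.941680] and load switch): 0.941680 × 0.909000 = 0.855987
Series (array deployment motor and shunt driver): 0.914000 × 0.766000 = 0.700124
Parallel (battery charge regulator, [0.855987], and [0.700124]): 1 − (1 − 0.817000)(1 − 0.855987)(1 − 0.700124) = 0.9921

0.9921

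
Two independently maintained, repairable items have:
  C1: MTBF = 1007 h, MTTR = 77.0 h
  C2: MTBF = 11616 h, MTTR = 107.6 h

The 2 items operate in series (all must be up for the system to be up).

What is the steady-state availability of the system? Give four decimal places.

A(C1) = MTBF/(MTBF+MTTR) = 1007/(1007+77.0) = 0.928967
A(C2) = MTBF/(MTBF+MTTR) = 11616/(11616+107.6) = 0.990822
Series availability: 0.928967 × 0.990822 = 0.9204

0.9204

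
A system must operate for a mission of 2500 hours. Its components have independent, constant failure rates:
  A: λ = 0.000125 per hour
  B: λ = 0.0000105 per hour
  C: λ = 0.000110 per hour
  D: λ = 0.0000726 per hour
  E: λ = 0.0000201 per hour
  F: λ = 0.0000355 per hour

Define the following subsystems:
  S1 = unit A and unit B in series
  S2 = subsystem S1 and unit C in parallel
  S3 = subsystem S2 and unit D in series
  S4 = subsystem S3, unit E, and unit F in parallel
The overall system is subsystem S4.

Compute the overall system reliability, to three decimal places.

R(A) = exp(−0.000125 × 2500) = 0.73162
R(B) = exp(−0.0000105 × 2500) = 0.97409
R(C) = exp(−0.000110 × 2500) = 0.75957
R(D) = exp(−0.0000726 × 2500) = 0.83402
R(E) = exp(−0.0000201 × 2500) = 0.95099
R(F) = exp(−0.0000355 × 2500) = 0.91507
Series (A and B): 0.73162 × 0.97409 = 0.71266
Parallel ([0.71266] and C): 1 − (1 − 0.71266)(1 − 0.75957) = 0.93091
Series ([0.93091] and D): 0.93091 × 0.83402 = 0.77640
Parallel ([0.77640], E, and F): 1 − (1 − 0.77640)(1 − 0.95099)(1 − 0.91507) = 0.999

0.999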